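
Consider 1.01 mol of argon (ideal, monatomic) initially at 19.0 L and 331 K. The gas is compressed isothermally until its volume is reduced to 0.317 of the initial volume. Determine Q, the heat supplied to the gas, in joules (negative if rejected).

P₁ = nRT₁/V₁ = 1.01×8.314×331/19.0 = 146 kPa.
Isothermal: T stays 331 K; PV = const ⇒ V₂ = 6.02 L, P₂ = 461 kPa.
ΔU = 0 (ideal gas, T constant).
W = nRT ln(V₂/V₁) = 1.01×8.314×331×ln(0.317) = -3190 J.
Q = ΔU + W = -3190 J.

-3190 J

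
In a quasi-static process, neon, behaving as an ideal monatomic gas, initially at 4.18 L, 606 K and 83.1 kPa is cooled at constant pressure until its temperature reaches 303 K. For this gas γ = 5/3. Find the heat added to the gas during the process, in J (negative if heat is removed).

-434 J

n = P₁V₁/(RT₁) = 83.1×4.18/(8.314×606) = 0.0689 mol.
Isobaric: P stays 83.1 kPa; V/T = const ⇒ T₂ = 303 K, V₂ = 2.09 L.
W = PΔV = 83.1×(2.09−4.18) kPa·L = -174 J.
ΔU = nCvΔT = 0.0689×12.5×(303−606) = -261 J.
Q = ΔU + W = nCpΔT = -434 J.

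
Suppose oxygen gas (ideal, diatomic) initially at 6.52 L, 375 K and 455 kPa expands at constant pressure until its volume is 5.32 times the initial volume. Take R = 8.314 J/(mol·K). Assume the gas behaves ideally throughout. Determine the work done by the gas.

n = P₁V₁/(RT₁) = 455×6.52/(8.314×375) = 0.952 mol.
Isobaric: P stays 455 kPa; V/T = const ⇒ T₂ = 2000 K, V₂ = 34.7 L.
W = PΔV = 455×(34.7−6.52) kPa·L = 12800 J.

12800 J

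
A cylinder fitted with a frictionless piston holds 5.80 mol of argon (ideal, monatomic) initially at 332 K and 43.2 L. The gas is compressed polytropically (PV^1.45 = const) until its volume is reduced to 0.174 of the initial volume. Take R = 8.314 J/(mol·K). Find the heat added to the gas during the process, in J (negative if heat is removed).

-13800 J

P₁ = nRT₁/V₁ = 5.80×8.314×332/43.2 = 371 kPa.
Polytropic n=1.45: T₂ = T₁(V₁/V₂)^(n−1) = 332×(5.75)^0.45 = 729 K; P₂ = P₁(V₁/V₂)^n = 4680 kPa.
W = (P₁V₁−P₂V₂)/(n−1) = (371×43.2−4680×7.52)/0.45 = -42600 J.
ΔU = nCvΔT = 5.80×12.5×(729−332) = 28700 J.
Q = ΔU + W = -13800 J.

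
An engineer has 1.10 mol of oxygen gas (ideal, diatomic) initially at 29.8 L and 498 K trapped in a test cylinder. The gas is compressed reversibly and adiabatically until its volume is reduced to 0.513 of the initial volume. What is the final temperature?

P₁ = nRT₁/V₁ = 1.10×8.314×498/29.8 = 153 kPa.
Adiabatic: TV^(γ−1) = const ⇒ T₂ = 498×(1.95)^0.400 = 650 K; PV^γ = const ⇒ P₂ = 389 kPa.

650 K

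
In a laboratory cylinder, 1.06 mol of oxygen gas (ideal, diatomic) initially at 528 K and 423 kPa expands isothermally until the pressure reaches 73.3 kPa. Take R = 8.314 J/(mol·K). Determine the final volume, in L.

V₁ = nRT₁/P₁ = 1.06×8.314×528/423 = 11.0 L.
Isothermal: T stays 528 K; PV = const ⇒ V₂ = 63.5 L, P₂ = 73.3 kPa.

63.5 L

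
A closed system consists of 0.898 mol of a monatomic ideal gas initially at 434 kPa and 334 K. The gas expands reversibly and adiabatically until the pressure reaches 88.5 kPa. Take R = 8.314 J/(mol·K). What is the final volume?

14.9 L

V₁ = nRT₁/P₁ = 0.898×8.314×334/434 = 5.75 L.
Adiabatic: T₂/T₁ = (P₂/P₁)^((γ−1)/γ) ⇒ T₂ = 334×(0.204)^0.400 = 177 K; V₂ = 14.9 L.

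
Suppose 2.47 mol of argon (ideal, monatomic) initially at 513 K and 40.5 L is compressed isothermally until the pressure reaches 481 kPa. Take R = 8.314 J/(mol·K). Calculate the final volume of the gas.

P₁ = nRT₁/V₁ = 2.47×8.314×513/40.5 = 260 kPa.
Isothermal: T stays 513 K; PV = const ⇒ V₂ = 21.9 L, P₂ = 481 kPa.

21.9 L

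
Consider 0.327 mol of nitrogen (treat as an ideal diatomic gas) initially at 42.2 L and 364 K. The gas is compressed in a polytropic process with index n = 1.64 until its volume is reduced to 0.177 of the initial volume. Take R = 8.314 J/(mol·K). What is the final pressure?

P₁ = nRT₁/V₁ = 0.327×8.314×364/42.2 = 23.5 kPa.
Polytropic n=1.64: T₂ = T₁(V₁/V₂)^(n−1) = 364×(5.65)^0.64 = 1100 K; P₂ = P₁(V₁/V₂)^n = 401 kPa.

401 kPa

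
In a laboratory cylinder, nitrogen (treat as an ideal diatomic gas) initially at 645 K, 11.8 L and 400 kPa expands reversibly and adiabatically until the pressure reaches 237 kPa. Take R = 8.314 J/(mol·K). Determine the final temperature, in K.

Adiabatic: T₂/T₁ = (P₂/P₁)^((γ−1)/γ) ⇒ T₂ = 645×(0.593)^0.286 = 555 K; V₂ = 17.1 L.

555 K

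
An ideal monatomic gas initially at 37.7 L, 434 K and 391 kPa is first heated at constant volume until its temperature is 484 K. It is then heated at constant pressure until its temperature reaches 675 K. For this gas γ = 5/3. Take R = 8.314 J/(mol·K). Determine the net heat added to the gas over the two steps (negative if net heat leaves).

18800 J

n = P₁V₁/(RT₁) = 391×37.7/(8.314×434) = 4.09 mol.
Step 1 — Isochoric: V stays 37.7 L; P/T = const ⇒ T₂ = 484 K, P₂ = 436 kPa.
W = 0 (no volume change).
ΔU = nCvΔT = 4.09×12.5×(484−434) = 2550 J.
Q = ΔU = 2550 J.
State after step 1: P = 436 kPa, V = 37.7 L, T = 484 K.
Step 2 — Isobaric: P stays 436 kPa; V/T = const ⇒ T₂ = 675 K, V₂ = 52.6 L.
W = PΔV = 436×(52.6−37.7) kPa·L = 6490 J.
ΔU = nCvΔT = 4.09×12.5×(675−484) = 9730 J.
Q = ΔU + W = nCpΔT = 16200 J.
Net over both steps: W = 6490 J, Q = 18800 J, ΔU = 12300 J.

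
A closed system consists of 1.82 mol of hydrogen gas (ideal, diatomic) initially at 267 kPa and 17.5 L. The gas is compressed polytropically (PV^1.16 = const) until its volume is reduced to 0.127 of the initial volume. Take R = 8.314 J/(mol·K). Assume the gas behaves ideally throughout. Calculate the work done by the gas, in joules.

T₁ = P₁V₁/(nR) = 267×17.5/(1.82×8.314) = 309 K.
Polytropic n=1.16: T₂ = T₁(V₁/V₂)^(n−1) = 309×(7.87)^0.16 = 430 K; P₂ = P₁(V₁/V₂)^n = 2920 kPa.
W = (P₁V₁−P₂V₂)/(n−1) = (267×17.5−2920×2.22)/0.16 = -11400 J.

-11400 J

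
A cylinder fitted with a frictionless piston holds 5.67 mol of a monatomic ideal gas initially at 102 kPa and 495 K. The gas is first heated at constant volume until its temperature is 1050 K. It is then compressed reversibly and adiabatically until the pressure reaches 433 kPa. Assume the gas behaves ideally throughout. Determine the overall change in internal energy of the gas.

63000 J

V₁ = nRT₁/P₁ = 5.67×8.314×495/102 = 229 L.
Step 1 — Isochoric: V stays 229 L; P/T = const ⇒ T₂ = 1050 K, P₂ = 216 kPa.
W = 0 (no volume change).
ΔU = nCvΔT = 5.67×12.5×(1050−495) = 39200 J.
Q = ΔU = 39200 J.
State after step 1: P = 216 kPa, V = 229 L, T = 1050 K.
Step 2 — Adiabatic: T₂/T₁ = (P₂/P₁)^((γ−1)/γ) ⇒ T₂ = 1050×(2.00)^0.400 = 1390 K; V₂ = 151 L.
ΔU = nCvΔT = 5.67×12.5×(1390−1050) = 23700 J.
Q = 0 for an adiabatic process, so W = −ΔU = -23700 J.
Net over both steps: W = -23700 J, Q = 39200 J, ΔU = 63000 J.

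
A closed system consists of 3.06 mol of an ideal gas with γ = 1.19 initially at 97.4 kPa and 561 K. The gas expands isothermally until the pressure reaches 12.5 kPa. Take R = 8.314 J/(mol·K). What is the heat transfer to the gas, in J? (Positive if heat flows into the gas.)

29300 J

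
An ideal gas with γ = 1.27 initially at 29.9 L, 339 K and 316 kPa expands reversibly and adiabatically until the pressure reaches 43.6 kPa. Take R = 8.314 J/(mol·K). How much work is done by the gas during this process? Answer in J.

n = P₁V₁/(RT₁) = 316×29.9/(8.314×339) = 3.35 mol.
Adiabatic: T₂/T₁ = (P₂/P₁)^((γ−1)/γ) ⇒ T₂ = 339×(0.138)^0.213 = 222 K; V₂ = 142 L.
ΔU = nCvΔT = 3.35×30.8×(222−339) = -12000 J.
Q = 0 for an adiabatic process, so W = −ΔU = 12000 J.

12000 J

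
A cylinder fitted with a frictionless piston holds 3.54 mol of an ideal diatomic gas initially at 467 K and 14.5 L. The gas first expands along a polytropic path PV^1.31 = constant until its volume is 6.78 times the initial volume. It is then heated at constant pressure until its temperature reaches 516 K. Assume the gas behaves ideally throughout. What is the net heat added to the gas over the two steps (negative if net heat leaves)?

31000 J

P₁ = nRT₁/V₁ = 3.54×8.314×467/14.5 = 948 kPa.
Step 1 — Polytropic n=1.31: T₂ = T₁(V₁/V₂)^(n−1) = 467×(0.147)^0.31 = 258 K; P₂ = P₁(V₁/V₂)^n = 77.2 kPa.
W = (P₁V₁−P₂V₂)/(n−1) = (948×14.5−77.2×98.3)/0.31 = 19800 J.
ΔU = nCvΔT = 3.54×20.8×(258−467) = -15400 J.
Q = ΔU + W = 4460 J.
State after step 1: P = 77.2 kPa, V = 98.3 L, T = 258 K.
Step 2 — Isobaric: P stays 77.2 kPa; V/T = const ⇒ T₂ = 516 K, V₂ = 197 L.
W = PΔV = 77.2×(197−98.3) kPa·L = 7590 J.
ΔU = nCvΔT = 3.54×20.8×(516−258) = 19000 J.
Q = ΔU + W = nCpΔT = 26600 J.
Net over both steps: W = 27400 J, Q = 31000 J, ΔU = 3610 J.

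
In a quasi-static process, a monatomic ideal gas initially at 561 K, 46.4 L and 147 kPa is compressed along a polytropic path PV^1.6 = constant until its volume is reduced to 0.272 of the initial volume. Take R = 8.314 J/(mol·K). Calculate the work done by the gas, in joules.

-13500 J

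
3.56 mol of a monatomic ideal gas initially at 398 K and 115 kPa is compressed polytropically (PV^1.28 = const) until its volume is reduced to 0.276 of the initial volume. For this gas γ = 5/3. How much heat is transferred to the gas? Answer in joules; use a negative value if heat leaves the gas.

V₁ = nRT₁/P₁ = 3.56×8.314×398/115 = 102 L.
Polytropic n=1.28: T₂ = T₁(V₁/V₂)^(n−1) = 398×(3.62)^0.28 = 571 K; P₂ = P₁(V₁/V₂)^n = 597 kPa.
W = (P₁V₁−P₂V₂)/(n−1) = (115×102−597×28.3)/0.28 = -18300 J.
ΔU = nCvΔT = 3.56×12.5×(571−398) = 7670 J.
Q = ΔU + W = -10600 J.

-10600 J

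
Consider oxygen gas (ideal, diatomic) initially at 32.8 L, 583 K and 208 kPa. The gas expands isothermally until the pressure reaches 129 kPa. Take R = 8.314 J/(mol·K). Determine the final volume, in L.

52.9 L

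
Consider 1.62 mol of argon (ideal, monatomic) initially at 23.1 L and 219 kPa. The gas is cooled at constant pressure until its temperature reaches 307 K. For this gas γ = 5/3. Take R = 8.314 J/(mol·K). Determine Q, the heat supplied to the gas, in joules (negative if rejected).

T₁ = P₁V₁/(nR) = 219×23.1/(1.62×8.314) = 376 K.
Isobaric: P stays 219 kPa; V/T = const ⇒ T₂ = 307 K, V₂ = 18.9 L.
W = PΔV = 219×(18.9−23.1) kPa·L = -924 J.
ΔU = nCvΔT = 1.62×12.5×(307−376) = -1390 J.
Q = ΔU + W = nCpΔT = -2310 J.

-2310 J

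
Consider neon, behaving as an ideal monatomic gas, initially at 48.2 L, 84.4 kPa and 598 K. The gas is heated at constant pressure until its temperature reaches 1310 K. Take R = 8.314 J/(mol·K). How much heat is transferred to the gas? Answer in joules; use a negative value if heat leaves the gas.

n = P₁V₁/(RT₁) = 84.4×48.2/(8.314×598) = 0.818 mol.
Isobaric: P stays 84.4 kPa; V/T = const ⇒ T₂ = 1310 K, V₂ = 106 L.
W = PΔV = 84.4×(106−48.2) kPa·L = 4840 J.
ΔU = nCvΔT = 0.818×12.5×(1310−598) = 7270 J.
Q = ΔU + W = nCpΔT = 12100 J.

12100 J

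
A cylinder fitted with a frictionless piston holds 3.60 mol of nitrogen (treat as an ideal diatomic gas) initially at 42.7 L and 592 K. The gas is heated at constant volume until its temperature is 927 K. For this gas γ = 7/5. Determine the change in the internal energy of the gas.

25100 J

P₁ = nRT₁/V₁ = 3.60×8.314×592/42.7 = 415 kPa.
Isochoric: V stays 42.7 L; P/T = const ⇒ T₂ = 927 K, P₂ = 650 kPa.
For an ideal gas ΔU = nCvΔT with Cv = (5/2)R = 20.8 J/(mol·K).
ΔU = 3.60×20.8×(927−592) = 25100 J.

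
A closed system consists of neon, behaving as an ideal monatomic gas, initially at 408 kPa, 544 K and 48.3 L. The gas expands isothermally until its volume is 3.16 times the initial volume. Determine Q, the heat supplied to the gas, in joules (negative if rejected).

22700 J

n = P₁V₁/(RT₁) = 408×48.3/(8.314×544) = 4.36 mol.
Isothermal: T stays 544 K; PV = const ⇒ V₂ = 153 L, P₂ = 129 kPa.
ΔU = 0 (ideal gas, T constant).
W = nRT ln(V₂/V₁) = 4.36×8.314×544×ln(3.16) = 22700 J.
Q = ΔU + W = 22700 J.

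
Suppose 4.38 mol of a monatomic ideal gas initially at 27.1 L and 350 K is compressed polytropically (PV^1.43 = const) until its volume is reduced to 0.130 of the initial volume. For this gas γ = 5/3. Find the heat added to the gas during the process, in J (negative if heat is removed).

P₁ = nRT₁/V₁ = 4.38×8.314×350/27.1 = 470 kPa.
Polytropic n=1.43: T₂ = T₁(V₁/V₂)^(n−1) = 350×(7.69)^0.43 = 842 K; P₂ = P₁(V₁/V₂)^n = 8700 kPa.
W = (P₁V₁−P₂V₂)/(n−1) = (470×27.1−8700×3.52)/0.43 = -41600 J.
ΔU = nCvΔT = 4.38×12.5×(842−350) = 26800 J.
Q = ΔU + W = -14800 J.

-14800 J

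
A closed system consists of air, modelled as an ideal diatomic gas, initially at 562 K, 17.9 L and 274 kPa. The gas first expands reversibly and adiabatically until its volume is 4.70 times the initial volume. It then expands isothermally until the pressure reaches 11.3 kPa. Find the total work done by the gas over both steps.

8360 J

n = P₁V₁/(RT₁) = 274×17.9/(8.314×562) = 1.05 mol.
Step 1 — Adiabatic: TV^(γ−1) = const ⇒ T₂ = 562×(0.213)^0.400 = 303 K; PV^γ = const ⇒ P₂ = 31.4 kPa.
ΔU = nCvΔT = 1.05×20.8×(303−562) = -5660 J.
Q = 0 for an adiabatic process, so W = −ΔU = 5660 J.
State after step 1: P = 31.4 kPa, V = 84.1 L, T = 303 K.
Step 2 — Isothermal: T stays 303 K; PV = const ⇒ V₂ = 234 L, P₂ = 11.3 kPa.
ΔU = 0 (ideal gas, T constant).
W = nRT ln(V₂/V₁) = 1.05×8.314×303×ln(2.78) = 2700 J.
Q = ΔU + W = 2700 J.
Net over both steps: W = 8360 J, Q = 2700 J, ΔU = -5660 J.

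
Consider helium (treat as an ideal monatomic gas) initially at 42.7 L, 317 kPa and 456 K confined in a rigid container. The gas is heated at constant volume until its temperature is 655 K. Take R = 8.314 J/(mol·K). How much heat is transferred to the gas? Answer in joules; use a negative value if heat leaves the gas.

n = P₁V₁/(RT₁) = 317×42.7/(8.314×456) = 3.57 mol.
Isochoric: V stays 42.7 L; P/T = const ⇒ T₂ = 655 K, P₂ = 455 kPa.
W = 0 (no volume change).
ΔU = nCvΔT = 3.57×12.5×(655−456) = 8860 J.
Q = ΔU = 8860 J.

8860 J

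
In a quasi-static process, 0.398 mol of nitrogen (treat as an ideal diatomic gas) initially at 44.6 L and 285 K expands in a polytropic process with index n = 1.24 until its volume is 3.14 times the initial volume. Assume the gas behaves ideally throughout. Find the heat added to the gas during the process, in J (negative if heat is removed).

P₁ = nRT₁/V₁ = 0.398×8.314×285/44.6 = 21.1 kPa.
Polytropic n=1.24: T₂ = T₁(V₁/V₂)^(n−1) = 285×(0.318)^0.24 = 217 K; P₂ = P₁(V₁/V₂)^n = 5.12 kPa.
W = (P₁V₁−P₂V₂)/(n−1) = (21.1×44.6−5.12×140)/0.24 = 944 J.
ΔU = nCvΔT = 0.398×20.8×(217−285) = -566 J.
Q = ΔU + W = 377 J.

377 J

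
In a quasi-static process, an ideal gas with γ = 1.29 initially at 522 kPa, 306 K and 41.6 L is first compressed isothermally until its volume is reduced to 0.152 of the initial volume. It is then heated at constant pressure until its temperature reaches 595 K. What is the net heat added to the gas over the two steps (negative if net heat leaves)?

50300 J

n = P₁V₁/(RT₁) = 522×41.6/(8.314×306) = 8.54 mol.
Step 1 — Isothermal: T stays 306 K; PV = const ⇒ V₂ = 6.32 L, P₂ = 3430 kPa.
ΔU = 0 (ideal gas, T constant).
W = nRT ln(V₂/V₁) = 8.54×8.314×306×ln(0.152) = -40900 J.
Q = ΔU + W = -40900 J.
State after step 1: P = 3430 kPa, V = 6.32 L, T = 306 K.
Step 2 — Isobaric: P stays 3430 kPa; V/T = const ⇒ T₂ = 595 K, V₂ = 12.3 L.
W = PΔV = 3430×(12.3−6.32) kPa·L = 20500 J.
ΔU = nCvΔT = 8.54×28.7×(595−306) = 70700 J.
Q = ΔU + W = nCpΔT = 91200 J.
Net over both steps: W = -20400 J, Q = 50300 J, ΔU = 70700 J.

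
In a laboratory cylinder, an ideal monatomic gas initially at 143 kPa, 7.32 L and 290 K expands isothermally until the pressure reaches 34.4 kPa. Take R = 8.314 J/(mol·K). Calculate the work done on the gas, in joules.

-1490 J

n = P₁V₁/(RT₁) = 143×7.32/(8.314×290) = 0.434 mol.
Isothermal: T stays 290 K; PV = const ⇒ V₂ = 30.4 L, P₂ = 34.4 kPa.
W = nRT ln(V₂/V₁) = 0.434×8.314×290×ln(4.16) = 1490 J.
Work done on the gas = −W_by = -1490 J.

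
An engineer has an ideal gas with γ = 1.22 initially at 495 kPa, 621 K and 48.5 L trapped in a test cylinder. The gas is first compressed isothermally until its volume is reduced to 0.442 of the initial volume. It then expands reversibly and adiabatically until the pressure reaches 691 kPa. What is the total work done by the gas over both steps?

n = P₁V₁/(RT₁) = 495×48.5/(8.314×621) = 4.65 mol.
Step 1 — Isothermal: T stays 621 K; PV = const ⇒ V₂ = 21.4 L, P₂ = 1120 kPa.
ΔU = 0 (ideal gas, T constant).
W = nRT ln(V₂/V₁) = 4.65×8.314×621×ln(0.442) = -19600 J.
Q = ΔU + W = -19600 J.
State after step 1: P = 1120 kPa, V = 21.4 L, T = 621 K.
Step 2 — Adiabatic: T₂/T₁ = (P₂/P₁)^((γ−1)/γ) ⇒ T₂ = 621×(0.617)^0.180 = 569 K; V₂ = 31.8 L.
ΔU = nCvΔT = 4.65×37.8×(569−621) = -9100 J.
Q = 0 for an adiabatic process, so W = −ΔU = 9100 J.
Net over both steps: W = -10500 J, Q = -19600 J, ΔU = -9100 J.

-10500 J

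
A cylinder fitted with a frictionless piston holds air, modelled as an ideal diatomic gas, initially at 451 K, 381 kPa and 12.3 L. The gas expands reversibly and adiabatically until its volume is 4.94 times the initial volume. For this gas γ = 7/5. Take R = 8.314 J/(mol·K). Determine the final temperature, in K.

238 K

Adiabatic: TV^(γ−1) = const ⇒ T₂ = 451×(0.202)^0.400 = 238 K; PV^γ = const ⇒ P₂ = 40.7 kPa.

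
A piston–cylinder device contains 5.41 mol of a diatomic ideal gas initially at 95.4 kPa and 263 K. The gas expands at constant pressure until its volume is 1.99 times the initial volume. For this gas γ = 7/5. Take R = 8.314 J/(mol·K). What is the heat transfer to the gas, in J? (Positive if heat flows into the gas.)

V₁ = nRT₁/P₁ = 5.41×8.314×263/95.4 = 124 L.
Isobaric: P stays 95.4 kPa; V/T = const ⇒ T₂ = 523 K, V₂ = 247 L.
W = PΔV = 95.4×(247−124) kPa·L = 11700 J.
ΔU = nCvΔT = 5.41×20.8×(523−263) = 29300 J.
Q = ΔU + W = nCpΔT = 41000 J.

41000 J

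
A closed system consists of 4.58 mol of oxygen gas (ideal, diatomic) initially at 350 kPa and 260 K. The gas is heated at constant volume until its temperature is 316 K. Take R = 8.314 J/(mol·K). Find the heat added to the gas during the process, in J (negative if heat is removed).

5330 J

V₁ = nRT₁/P₁ = 4.58×8.314×260/350 = 28.3 L.
Isochoric: V stays 28.3 L; P/T = const ⇒ T₂ = 316 K, P₂ = 425 kPa.
W = 0 (no volume change).
ΔU = nCvΔT = 4.58×20.8×(316−260) = 5330 J.
Q = ΔU = 5330 J.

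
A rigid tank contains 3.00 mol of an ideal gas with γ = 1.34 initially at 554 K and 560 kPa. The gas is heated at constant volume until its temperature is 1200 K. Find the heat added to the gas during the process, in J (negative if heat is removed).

47400 J

V₁ = nRT₁/P₁ = 3.00×8.314×554/560 = 24.7 L.
Isochoric: V stays 24.7 L; P/T = const ⇒ T₂ = 1200 K, P₂ = 1210 kPa.
W = 0 (no volume change).
ΔU = nCvΔT = 3.00×24.5×(1200−554) = 47400 J.
Q = ΔU = 47400 J.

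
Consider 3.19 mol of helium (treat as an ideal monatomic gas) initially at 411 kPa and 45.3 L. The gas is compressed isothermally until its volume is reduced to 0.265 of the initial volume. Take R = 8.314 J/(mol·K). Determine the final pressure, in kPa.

T₁ = P₁V₁/(nR) = 411×45.3/(3.19×8.314) = 702 K.
Isothermal: T stays 702 K; PV = const ⇒ V₂ = 12.0 L, P₂ = 1550 kPa.

1550 kPa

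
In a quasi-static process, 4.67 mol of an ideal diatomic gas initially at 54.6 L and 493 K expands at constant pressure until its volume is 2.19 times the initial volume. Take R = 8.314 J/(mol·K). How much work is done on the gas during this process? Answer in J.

-22800 J

P₁ = nRT₁/V₁ = 4.67×8.314×493/54.6 = 351 kPa.
Isobaric: P stays 351 kPa; V/T = const ⇒ T₂ = 1080 K, V₂ = 120 L.
W = PΔV = 351×(120−54.6) kPa·L = 22800 J.
Work done on the gas = −W_by = -22800 J.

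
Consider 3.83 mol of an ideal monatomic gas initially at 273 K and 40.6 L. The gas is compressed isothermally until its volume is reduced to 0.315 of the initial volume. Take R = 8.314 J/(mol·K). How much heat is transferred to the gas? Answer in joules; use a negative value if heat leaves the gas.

-10000 J

P₁ = nRT₁/V₁ = 3.83×8.314×273/40.6 = 214 kPa.
Isothermal: T stays 273 K; PV = const ⇒ V₂ = 12.8 L, P₂ = 680 kPa.
ΔU = 0 (ideal gas, T constant).
W = nRT ln(V₂/V₁) = 3.83×8.314×273×ln(0.315) = -10000 J.
Q = ΔU + W = -10000 J.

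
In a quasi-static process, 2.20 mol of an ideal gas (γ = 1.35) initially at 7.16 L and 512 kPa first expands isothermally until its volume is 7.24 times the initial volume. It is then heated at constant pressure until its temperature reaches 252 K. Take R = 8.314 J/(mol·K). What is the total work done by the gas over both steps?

8200 J

T₁ = P₁V₁/(nR) = 512×7.16/(2.20×8.314) = 200 K.
Step 1 — Isothermal: T stays 200 K; PV = const ⇒ V₂ = 51.8 L, P₂ = 70.7 kPa.
ΔU = 0 (ideal gas, T constant).
W = nRT ln(V₂/V₁) = 2.20×8.314×200×ln(7.24) = 7260 J.
Q = ΔU + W = 7260 J.
State after step 1: P = 70.7 kPa, V = 51.8 L, T = 200 K.
Step 2 — Isobaric: P stays 70.7 kPa; V/T = const ⇒ T₂ = 252 K, V₂ = 65.2 L.
W = PΔV = 70.7×(65.2−51.8) kPa·L = 943 J.
ΔU = nCvΔT = 2.20×23.8×(252−200) = 2700 J.
Q = ΔU + W = nCpΔT = 3640 J.
Net over both steps: W = 8200 J, Q = 10900 J, ΔU = 2700 J.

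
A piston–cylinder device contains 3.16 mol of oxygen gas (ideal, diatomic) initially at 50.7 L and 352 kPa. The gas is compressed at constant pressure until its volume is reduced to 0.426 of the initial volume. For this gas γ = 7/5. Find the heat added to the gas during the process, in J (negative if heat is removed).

-35900 J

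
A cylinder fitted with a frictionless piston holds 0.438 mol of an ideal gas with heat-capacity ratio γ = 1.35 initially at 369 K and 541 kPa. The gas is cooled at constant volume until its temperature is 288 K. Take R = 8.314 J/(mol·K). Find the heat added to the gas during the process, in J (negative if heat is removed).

V₁ = nRT₁/P₁ = 0.438×8.314×369/541 = 2.48 L.
Isochoric: V stays 2.48 L; P/T = const ⇒ T₂ = 288 K, P₂ = 422 kPa.
W = 0 (no volume change).
ΔU = nCvΔT = 0.438×23.8×(288−369) = -843 J.
Q = ΔU = -843 J.

-843 J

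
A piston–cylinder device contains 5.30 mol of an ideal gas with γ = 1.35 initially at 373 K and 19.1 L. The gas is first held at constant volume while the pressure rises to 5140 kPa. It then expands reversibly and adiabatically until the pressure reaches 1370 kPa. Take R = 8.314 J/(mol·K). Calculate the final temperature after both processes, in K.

1580 K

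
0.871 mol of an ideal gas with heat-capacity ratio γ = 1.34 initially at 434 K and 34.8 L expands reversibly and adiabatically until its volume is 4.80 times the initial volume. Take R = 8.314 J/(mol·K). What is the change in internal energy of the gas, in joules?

-3820 J

P₁ = nRT₁/V₁ = 0.871×8.314×434/34.8 = 90.3 kPa.
Adiabatic: TV^(γ−1) = const ⇒ T₂ = 434×(0.208)^0.340 = 255 K; PV^γ = const ⇒ P₂ = 11.0 kPa.
For an ideal gas ΔU = nCvΔT with Cv = R/(γ−1) = 24.5 J/(mol·K).
ΔU = 0.871×24.5×(255−434) = -3820 J.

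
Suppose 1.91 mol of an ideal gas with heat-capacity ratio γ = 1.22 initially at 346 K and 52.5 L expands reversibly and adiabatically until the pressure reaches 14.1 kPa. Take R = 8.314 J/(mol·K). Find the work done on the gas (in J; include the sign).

-7580 J

P₁ = nRT₁/V₁ = 1.91×8.314×346/52.5 = 105 kPa.
Adiabatic: T₂/T₁ = (P₂/P₁)^((γ−1)/γ) ⇒ T₂ = 346×(0.135)^0.180 = 241 K; V₂ = 271 L.
ΔU = nCvΔT = 1.91×37.8×(241−346) = -7580 J.
Q = 0 for an adiabatic process, so W = −ΔU = 7580 J.
Work done on the gas = −W_by = -7580 J.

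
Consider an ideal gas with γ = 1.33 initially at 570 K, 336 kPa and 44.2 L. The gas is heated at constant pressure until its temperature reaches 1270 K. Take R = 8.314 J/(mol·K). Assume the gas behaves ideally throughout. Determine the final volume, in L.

98.5 L

Isobaric: P stays 336 kPa; V/T = const ⇒ T₂ = 1270 K, V₂ = 98.5 L.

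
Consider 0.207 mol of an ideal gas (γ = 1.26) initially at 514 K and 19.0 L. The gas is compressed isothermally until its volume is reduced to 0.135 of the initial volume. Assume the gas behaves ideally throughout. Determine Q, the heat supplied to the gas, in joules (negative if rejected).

P₁ = nRT₁/V₁ = 0.207×8.314×514/19.0 = 46.6 kPa.
Isothermal: T stays 514 K; PV = const ⇒ V₂ = 2.57 L, P₂ = 345 kPa.
ΔU = 0 (ideal gas, T constant).
W = nRT ln(V₂/V₁) = 0.207×8.314×514×ln(0.135) = -1770 J.
Q = ΔU + W = -1770 J.

-1770 J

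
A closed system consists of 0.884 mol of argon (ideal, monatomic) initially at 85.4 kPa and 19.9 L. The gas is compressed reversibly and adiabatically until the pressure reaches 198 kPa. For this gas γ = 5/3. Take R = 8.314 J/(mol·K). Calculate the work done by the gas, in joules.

-1020 J

T₁ = P₁V₁/(nR) = 85.4×19.9/(0.884×8.314) = 231 K.
Adiabatic: T₂/T₁ = (P₂/P₁)^((γ−1)/γ) ⇒ T₂ = 231×(2.32)^0.400 = 324 K; V₂ = 12.0 L.
ΔU = nCvΔT = 0.884×12.5×(324−231) = 1020 J.
Q = 0 for an adiabatic process, so W = −ΔU = -1020 J.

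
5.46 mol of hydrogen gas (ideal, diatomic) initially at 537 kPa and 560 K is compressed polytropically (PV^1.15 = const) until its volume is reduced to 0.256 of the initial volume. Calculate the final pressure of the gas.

2570 kPa

V₁ = nRT₁/P₁ = 5.46×8.314×560/537 = 47.3 L.
Polytropic n=1.15: T₂ = T₁(V₁/V₂)^(n−1) = 560×(3.91)^0.15 = 687 K; P₂ = P₁(V₁/V₂)^n = 2570 kPa.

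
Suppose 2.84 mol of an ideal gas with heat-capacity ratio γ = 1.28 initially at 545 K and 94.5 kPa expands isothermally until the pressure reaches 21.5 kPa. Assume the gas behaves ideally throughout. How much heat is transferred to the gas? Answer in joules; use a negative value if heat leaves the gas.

19100 J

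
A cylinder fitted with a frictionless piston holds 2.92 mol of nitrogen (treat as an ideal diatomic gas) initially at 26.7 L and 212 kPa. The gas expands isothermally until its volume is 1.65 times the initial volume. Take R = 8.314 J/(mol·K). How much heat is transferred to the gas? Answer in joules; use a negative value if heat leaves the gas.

2830 J

T₁ = P₁V₁/(nR) = 212×26.7/(2.92×8.314) = 233 K.
Isothermal: T stays 233 K; PV = const ⇒ V₂ = 44.1 L, P₂ = 128 kPa.
ΔU = 0 (ideal gas, T constant).
W = nRT ln(V₂/V₁) = 2.92×8.314×233×ln(1.65) = 2830 J.
Q = ΔU + W = 2830 J.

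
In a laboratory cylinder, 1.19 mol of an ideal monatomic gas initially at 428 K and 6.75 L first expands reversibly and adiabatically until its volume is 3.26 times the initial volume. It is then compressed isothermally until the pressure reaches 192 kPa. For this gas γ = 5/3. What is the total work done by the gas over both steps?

1950 J

P₁ = nRT₁/V₁ = 1.19×8.314×428/6.75 = 627 kPa.
Step 1 — Adiabatic: TV^(γ−1) = const ⇒ T₂ = 428×(0.307)^0.667 = 195 K; PV^γ = const ⇒ P₂ = 87.5 kPa.
ΔU = nCvΔT = 1.19×12.5×(195−428) = -3460 J.
Q = 0 for an adiabatic process, so W = −ΔU = 3460 J.
State after step 1: P = 87.5 kPa, V = 22.0 L, T = 195 K.
Step 2 — Isothermal: T stays 195 K; PV = const ⇒ V₂ = 10.0 L, P₂ = 192 kPa.
ΔU = 0 (ideal gas, T constant).
W = nRT ln(V₂/V₁) = 1.19×8.314×195×ln(0.456) = -1510 J.
Q = ΔU + W = -1510 J.
Net over both steps: W = 1950 J, Q = -1510 J, ΔU = -3460 J.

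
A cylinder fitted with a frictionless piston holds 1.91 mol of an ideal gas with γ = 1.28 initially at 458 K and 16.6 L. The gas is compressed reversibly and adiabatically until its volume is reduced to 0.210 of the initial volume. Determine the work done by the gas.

-14200 J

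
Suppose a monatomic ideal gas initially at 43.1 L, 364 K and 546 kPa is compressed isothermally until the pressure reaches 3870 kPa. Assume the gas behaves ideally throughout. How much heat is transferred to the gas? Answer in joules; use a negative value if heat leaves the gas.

n = P₁V₁/(RT₁) = 546×43.1/(8.314×364) = 7.78 mol.
Isothermal: T stays 364 K; PV = const ⇒ V₂ = 6.08 L, P₂ = 3870 kPa.
ΔU = 0 (ideal gas, T constant).
W = nRT ln(V₂/V₁) = 7.78×8.314×364×ln(0.141) = -46100 J.
Q = ΔU + W = -46100 J.

-46100 J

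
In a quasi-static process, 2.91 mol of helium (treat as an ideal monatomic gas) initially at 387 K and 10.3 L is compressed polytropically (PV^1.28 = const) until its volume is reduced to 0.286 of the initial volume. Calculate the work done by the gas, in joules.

-14000 J

P₁ = nRT₁/V₁ = 2.91×8.314×387/10.3 = 909 kPa.
Polytropic n=1.28: T₂ = T₁(V₁/V₂)^(n−1) = 387×(3.50)^0.28 = 549 K; P₂ = P₁(V₁/V₂)^n = 4510 kPa.
W = (P₁V₁−P₂V₂)/(n−1) = (909×10.3−4510×2.95)/0.28 = -14000 J.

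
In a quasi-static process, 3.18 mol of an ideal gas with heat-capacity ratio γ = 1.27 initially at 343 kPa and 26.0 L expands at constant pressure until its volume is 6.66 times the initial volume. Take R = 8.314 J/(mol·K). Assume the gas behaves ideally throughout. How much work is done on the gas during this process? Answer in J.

-50500 J

T₁ = P₁V₁/(nR) = 343×26.0/(3.18×8.314) = 337 K.
Isobaric: P stays 343 kPa; V/T = const ⇒ T₂ = 2250 K, V₂ = 173 L.
W = PΔV = 343×(173−26.0) kPa·L = 50500 J.
Work done on the gas = −W_by = -50500 J.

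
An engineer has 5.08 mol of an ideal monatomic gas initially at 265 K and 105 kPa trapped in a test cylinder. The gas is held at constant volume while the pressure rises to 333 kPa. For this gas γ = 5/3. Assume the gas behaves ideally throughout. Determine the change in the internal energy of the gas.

36500 J

V₁ = nRT₁/P₁ = 5.08×8.314×265/105 = 107 L.
Isochoric: V stays 107 L; P/T = const ⇒ T₂ = 840 K, P₂ = 333 kPa.
For an ideal gas ΔU = nCvΔT with Cv = (3/2)R = 12.5 J/(mol·K).
ΔU = 5.08×12.5×(840−265) = 36500 J.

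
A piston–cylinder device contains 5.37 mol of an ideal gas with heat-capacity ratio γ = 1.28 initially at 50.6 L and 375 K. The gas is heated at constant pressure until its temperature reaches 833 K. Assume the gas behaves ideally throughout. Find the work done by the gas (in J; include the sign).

20400 J

P₁ = nRT₁/V₁ = 5.37×8.314×375/50.6 = 331 kPa.
Isobaric: P stays 331 kPa; V/T = const ⇒ T₂ = 833 K, V₂ = 112 L.
W = PΔV = 331×(112−50.6) kPa·L = 20400 J.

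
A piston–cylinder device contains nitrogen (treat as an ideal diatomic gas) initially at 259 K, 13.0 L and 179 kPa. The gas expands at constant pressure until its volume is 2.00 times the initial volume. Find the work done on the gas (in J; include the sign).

-2330 J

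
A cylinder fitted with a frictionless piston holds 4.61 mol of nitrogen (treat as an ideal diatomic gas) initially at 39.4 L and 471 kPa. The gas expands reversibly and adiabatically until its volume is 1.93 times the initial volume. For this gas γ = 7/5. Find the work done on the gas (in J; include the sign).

-10700 J

T₁ = P₁V₁/(nR) = 471×39.4/(4.61×8.314) = 484 K.
Adiabatic: TV^(γ−1) = const ⇒ T₂ = 484×(0.518)^0.400 = 372 K; PV^γ = const ⇒ P₂ = 188 kPa.
ΔU = nCvΔT = 4.61×20.8×(372−484) = -10700 J.
Q = 0 for an adiabatic process, so W = −ΔU = 10700 J.
Work done on the gas = −W_by = -10700 J.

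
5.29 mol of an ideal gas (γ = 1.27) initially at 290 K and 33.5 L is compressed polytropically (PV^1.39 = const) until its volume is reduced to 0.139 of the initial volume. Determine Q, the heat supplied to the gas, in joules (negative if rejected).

16800 J

P₁ = nRT₁/V₁ = 5.29×8.314×290/33.5 = 381 kPa.
Polytropic n=1.39: T₂ = T₁(V₁/V₂)^(n−1) = 290×(7.19)^0.39 = 626 K; P₂ = P₁(V₁/V₂)^n = 5910 kPa.
W = (P₁V₁−P₂V₂)/(n−1) = (381×33.5−5910×4.66)/0.39 = -37900 J.
ΔU = nCvΔT = 5.29×30.8×(626−290) = 54700 J.
Q = ΔU + W = 16800 J.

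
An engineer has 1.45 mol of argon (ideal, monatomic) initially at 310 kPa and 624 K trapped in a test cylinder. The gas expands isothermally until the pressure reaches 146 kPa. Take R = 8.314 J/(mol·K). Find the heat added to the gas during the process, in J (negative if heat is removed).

V₁ = nRT₁/P₁ = 1.45×8.314×624/310 = 24.3 L.
Isothermal: T stays 624 K; PV = const ⇒ V₂ = 51.5 L, P₂ = 146 kPa.
ΔU = 0 (ideal gas, T constant).
W = nRT ln(V₂/V₁) = 1.45×8.314×624×ln(2.12) = 5660 J.
Q = ΔU + W = 5660 J.

5660 J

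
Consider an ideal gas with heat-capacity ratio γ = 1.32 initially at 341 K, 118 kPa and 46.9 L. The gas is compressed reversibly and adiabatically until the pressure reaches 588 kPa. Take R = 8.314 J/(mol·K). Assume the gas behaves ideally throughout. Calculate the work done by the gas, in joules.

-8230 J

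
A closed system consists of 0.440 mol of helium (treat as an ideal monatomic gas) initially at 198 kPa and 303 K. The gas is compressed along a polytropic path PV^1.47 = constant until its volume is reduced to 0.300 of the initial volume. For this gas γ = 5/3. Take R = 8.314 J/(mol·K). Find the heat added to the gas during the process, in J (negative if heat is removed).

-529 J

V₁ = nRT₁/P₁ = 0.440×8.314×303/198 = 5.60 L.
Polytropic n=1.47: T₂ = T₁(V₁/V₂)^(n−1) = 303×(3.33)^0.47 = 534 K; P₂ = P₁(V₁/V₂)^n = 1160 kPa.
W = (P₁V₁−P₂V₂)/(n−1) = (198×5.60−1160×1.68)/0.47 = -1790 J.
ΔU = nCvΔT = 0.440×12.5×(534−303) = 1270 J.
Q = ΔU + W = -529 J.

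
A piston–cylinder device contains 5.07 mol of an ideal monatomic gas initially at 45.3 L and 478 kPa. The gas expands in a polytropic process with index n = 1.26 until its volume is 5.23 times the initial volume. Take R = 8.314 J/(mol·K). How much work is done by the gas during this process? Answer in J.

29100 J

T₁ = P₁V₁/(nR) = 478×45.3/(5.07×8.314) = 514 K.
Polytropic n=1.26: T₂ = T₁(V₁/V₂)^(n−1) = 514×(0.191)^0.26 = 334 K; P₂ = P₁(V₁/V₂)^n = 59.4 kPa.
W = (P₁V₁−P₂V₂)/(n−1) = (478×45.3−59.4×237)/0.26 = 29100 J.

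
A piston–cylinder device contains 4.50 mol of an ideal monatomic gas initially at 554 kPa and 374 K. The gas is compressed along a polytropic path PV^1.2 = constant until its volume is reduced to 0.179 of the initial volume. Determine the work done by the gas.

-28700 J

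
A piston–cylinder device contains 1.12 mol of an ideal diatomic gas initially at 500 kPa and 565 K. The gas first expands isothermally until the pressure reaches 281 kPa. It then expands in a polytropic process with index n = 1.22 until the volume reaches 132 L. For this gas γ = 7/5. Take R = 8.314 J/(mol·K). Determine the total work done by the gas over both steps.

V₁ = nRT₁/P₁ = 1.12×8.314×565/500 = 10.5 L.
Step 1 — Isothermal: T stays 565 K; PV = const ⇒ V₂ = 18.7 L, P₂ = 281 kPa.
ΔU = 0 (ideal gas, T constant).
W = nRT ln(V₂/V₁) = 1.12×8.314×565×ln(1.78) = 3030 J.
Q = ΔU + W = 3030 J.
State after step 1: P = 281 kPa, V = 18.7 L, T = 565 K.
Step 2 — Polytropic n=1.22: T₂ = T₁(V₁/V₂)^(n−1) = 565×(0.142)^0.22 = 368 K; P₂ = P₁(V₁/V₂)^n = 25.9 kPa.
W = (P₁V₁−P₂V₂)/(n−1) = (281×18.7−25.9×132)/0.22 = 8350 J.
ΔU = nCvΔT = 1.12×20.8×(368−565) = -4590 J.
Q = ΔU + W = 3760 J.
Net over both steps: W = 11400 J, Q = 6790 J, ΔU = -4590 J.

11400 J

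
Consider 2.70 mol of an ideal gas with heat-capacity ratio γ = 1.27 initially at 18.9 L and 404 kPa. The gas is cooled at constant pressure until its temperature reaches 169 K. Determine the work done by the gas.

-3840 J

T₁ = P₁V₁/(nR) = 404×18.9/(2.70×8.314) = 340 K.
Isobaric: P stays 404 kPa; V/T = const ⇒ T₂ = 169 K, V₂ = 9.39 L.
W = PΔV = 404×(9.39−18.9) kPa·L = -3840 J.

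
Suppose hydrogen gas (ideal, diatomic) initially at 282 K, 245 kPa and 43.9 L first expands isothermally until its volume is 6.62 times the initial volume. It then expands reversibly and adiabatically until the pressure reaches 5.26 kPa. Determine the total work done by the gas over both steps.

n = P₁V₁/(RT₁) = 245×43.9/(8.314×282) = 4.59 mol.
Step 1 — Isothermal: T stays 282 K; PV = const ⇒ V₂ = 291 L, P₂ = 37.0 kPa.
ΔU = 0 (ideal gas, T constant).
W = nRT ln(V₂/V₁) = 4.59×8.314×282×ln(6.62) = 20300 J.
Q = ΔU + W = 20300 J.
State after step 1: P = 37.0 kPa, V = 291 L, T = 282 K.
Step 2 — Adiabatic: T₂/T₁ = (P₂/P₁)^((γ−1)/γ) ⇒ T₂ = 282×(0.142)^0.286 = 161 K; V₂ = 1170 L.
ΔU = nCvΔT = 4.59×20.8×(161−282) = -11500 J.
Q = 0 for an adiabatic process, so W = −ΔU = 11500 J.
Net over both steps: W = 31800 J, Q = 20300 J, ΔU = -11500 J.

31800 J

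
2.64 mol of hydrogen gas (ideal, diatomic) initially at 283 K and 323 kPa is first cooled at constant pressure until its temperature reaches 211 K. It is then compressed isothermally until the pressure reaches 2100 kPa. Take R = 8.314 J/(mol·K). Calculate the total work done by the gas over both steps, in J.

V₁ = nRT₁/P₁ = 2.64×8.314×283/323 = 19.2 L.
Step 1 — Isobaric: P stays 323 kPa; V/T = const ⇒ T₂ = 211 K, V₂ = 14.3 L.
W = PΔV = 323×(14.3−19.2) kPa·L = -1580 J.
ΔU = nCvΔT = 2.64×20.8×(211−283) = -3950 J.
Q = ΔU + W = nCpΔT = -5530 J.
State after step 1: P = 323 kPa, V = 14.3 L, T = 211 K.
Step 2 — Isothermal: T stays 211 K; PV = const ⇒ V₂ = 2.21 L, P₂ = 2100 kPa.
ΔU = 0 (ideal gas, T constant).
W = nRT ln(V₂/V₁) = 2.64×8.314×211×ln(0.154) = -8670 J.
Q = ΔU + W = -8670 J.
Net over both steps: W = -10300 J, Q = -14200 J, ΔU = -3950 J.

-10300 J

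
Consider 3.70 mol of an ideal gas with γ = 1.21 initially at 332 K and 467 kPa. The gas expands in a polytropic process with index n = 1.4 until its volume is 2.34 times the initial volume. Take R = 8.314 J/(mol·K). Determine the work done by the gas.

7360 J

V₁ = nRT₁/P₁ = 3.70×8.314×332/467 = 21.9 L.
Polytropic n=1.4: T₂ = T₁(V₁/V₂)^(n−1) = 332×(0.427)^0.40 = 236 K; P₂ = P₁(V₁/V₂)^n = 142 kPa.
W = (P₁V₁−P₂V₂)/(n−1) = (467×21.9−142×51.2)/0.40 = 7360 J.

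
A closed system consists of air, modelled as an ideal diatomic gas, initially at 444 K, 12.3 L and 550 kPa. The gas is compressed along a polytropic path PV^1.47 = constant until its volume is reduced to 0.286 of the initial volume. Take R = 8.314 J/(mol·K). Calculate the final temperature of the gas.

Polytropic n=1.47: T₂ = T₁(V₁/V₂)^(n−1) = 444×(3.50)^0.47 = 800 K; P₂ = P₁(V₁/V₂)^n = 3460 kPa.

800 K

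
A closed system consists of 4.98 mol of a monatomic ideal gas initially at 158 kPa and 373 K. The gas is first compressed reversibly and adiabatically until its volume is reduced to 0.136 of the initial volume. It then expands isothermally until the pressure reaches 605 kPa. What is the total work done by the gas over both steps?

V₁ = nRT₁/P₁ = 4.98×8.314×373/158 = 97.7 L.
Step 1 — Adiabatic: TV^(γ−1) = const ⇒ T₂ = 373×(7.35)^0.667 = 1410 K; PV^γ = const ⇒ P₂ = 4390 kPa.
ΔU = nCvΔT = 4.98×12.5×(1410−373) = 64400 J.
Q = 0 for an adiabatic process, so W = −ΔU = -64400 J.
State after step 1: P = 4390 kPa, V = 13.3 L, T = 1410 K.
Step 2 — Isothermal: T stays 1410 K; PV = const ⇒ V₂ = 96.5 L, P₂ = 605 kPa.
ΔU = 0 (ideal gas, T constant).
W = nRT ln(V₂/V₁) = 4.98×8.314×1410×ln(7.26) = 116000 J.
Q = ΔU + W = 116000 J.
Net over both steps: W = 51300 J, Q = 116000 J, ΔU = 64400 J.

51300 J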